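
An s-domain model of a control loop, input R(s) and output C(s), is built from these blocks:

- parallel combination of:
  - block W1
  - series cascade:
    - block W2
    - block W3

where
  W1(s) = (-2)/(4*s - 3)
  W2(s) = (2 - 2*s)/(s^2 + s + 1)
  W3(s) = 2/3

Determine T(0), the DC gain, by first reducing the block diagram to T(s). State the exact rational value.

The answer is 2.

Reasoning:
(1) combine W2, W3 in series = (4 - 4*s)/(3*s^2 + 3*s + 3)
(2) combine W1, (W2*W3) in parallel = (-22*s^2 + 22*s - 18)/(12*s^3 + 3*s^2 + 3*s - 9)
That last expression is T(s); at s = 0 only the constant terms survive, so T(0) = -18/(-9) = 2.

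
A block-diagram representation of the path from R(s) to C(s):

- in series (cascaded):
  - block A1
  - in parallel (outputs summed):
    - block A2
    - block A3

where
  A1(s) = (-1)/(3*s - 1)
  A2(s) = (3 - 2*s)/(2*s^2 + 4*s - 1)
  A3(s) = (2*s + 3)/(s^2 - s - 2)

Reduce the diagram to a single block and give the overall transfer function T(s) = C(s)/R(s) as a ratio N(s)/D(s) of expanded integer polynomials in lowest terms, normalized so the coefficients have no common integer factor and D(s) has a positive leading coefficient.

Step 1 - combine A2, A3 in parallel: (2*s^3 + 19*s^2 + 11*s - 9)/(2*s^4 + 2*s^3 - 9*s^2 - 7*s + 2)
Step 2 - cascade A1, (A2+A3), giving the overall T(s)

Therefore the answer is (-2*s^3 - 19*s^2 - 11*s + 9)/(6*s^5 + 4*s^4 - 29*s^3 - 12*s^2 + 13*s - 2).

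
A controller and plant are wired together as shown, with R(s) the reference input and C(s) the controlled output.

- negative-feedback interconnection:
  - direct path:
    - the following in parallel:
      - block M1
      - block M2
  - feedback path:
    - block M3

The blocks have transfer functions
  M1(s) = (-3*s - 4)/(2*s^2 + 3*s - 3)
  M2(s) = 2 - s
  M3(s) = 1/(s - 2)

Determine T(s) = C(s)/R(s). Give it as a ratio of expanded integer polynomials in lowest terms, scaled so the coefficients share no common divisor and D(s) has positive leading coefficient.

Step 1. reduce the parallel group M1, M2 -> (-2*s^3 + s^2 + 6*s - 10)/(2*s^2 + 3*s - 3)
Step 2. feedback reduction of (M1+M2), M3; the result is T(s) itself (integer coefficients, no common factor, positive leading denominator coefficient)

Hence the answer: (2*s^4 - 5*s^3 - 4*s^2 + 22*s - 20)/(3*s + 4)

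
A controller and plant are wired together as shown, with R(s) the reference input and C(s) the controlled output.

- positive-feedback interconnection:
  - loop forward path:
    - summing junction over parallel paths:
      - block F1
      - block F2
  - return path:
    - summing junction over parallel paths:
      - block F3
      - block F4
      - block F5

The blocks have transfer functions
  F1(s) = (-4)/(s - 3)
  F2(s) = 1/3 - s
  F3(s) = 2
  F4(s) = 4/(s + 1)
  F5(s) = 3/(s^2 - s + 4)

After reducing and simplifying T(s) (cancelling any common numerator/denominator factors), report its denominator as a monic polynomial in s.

[1] add F1, F2 (parallel), giving (-3*s^2 + 10*s - 15)/(3*s - 9)
[2] sum the parallel branches F3, F4, F5, giving (2*s^3 + 4*s^2 + 5*s + 27)/(s^3 + 3*s + 4)
[3] collapse the loop ((F1+F2) forward, (F3+F4+F5) return), giving (-3*s^5 + 10*s^4 - 24*s^3 + 18*s^2 - 5*s - 60)/(6*s^5 - 5*s^4 - 4*s^3 + 100*s^2 - 210*s + 369)
No further cancellation is possible in the step-3 result, so that is T(s). Its denominator becomes monic after dividing by the leading coefficient 6.

Hence the answer: s^5 - 5*s^4/6 - 2*s^3/3 + 50*s^2/3 - 35*s + 123/2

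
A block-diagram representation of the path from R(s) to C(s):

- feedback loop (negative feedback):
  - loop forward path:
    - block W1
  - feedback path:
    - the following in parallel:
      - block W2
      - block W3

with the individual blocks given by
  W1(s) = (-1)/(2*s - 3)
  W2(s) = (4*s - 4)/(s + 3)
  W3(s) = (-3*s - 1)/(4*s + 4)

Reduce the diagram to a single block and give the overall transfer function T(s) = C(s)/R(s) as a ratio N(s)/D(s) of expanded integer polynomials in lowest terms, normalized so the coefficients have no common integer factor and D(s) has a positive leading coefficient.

Step 1: parallel reduction of W2, W3 = (13*s^2 - 10*s - 19)/(4*s^2 + 16*s + 12)
Step 2: apply the feedback formula to W1, (W2+W3): this yields T(s), and no further normalization is needed

Therefore the answer is (-4*s^2 - 16*s - 12)/(8*s^3 + 7*s^2 - 14*s - 17).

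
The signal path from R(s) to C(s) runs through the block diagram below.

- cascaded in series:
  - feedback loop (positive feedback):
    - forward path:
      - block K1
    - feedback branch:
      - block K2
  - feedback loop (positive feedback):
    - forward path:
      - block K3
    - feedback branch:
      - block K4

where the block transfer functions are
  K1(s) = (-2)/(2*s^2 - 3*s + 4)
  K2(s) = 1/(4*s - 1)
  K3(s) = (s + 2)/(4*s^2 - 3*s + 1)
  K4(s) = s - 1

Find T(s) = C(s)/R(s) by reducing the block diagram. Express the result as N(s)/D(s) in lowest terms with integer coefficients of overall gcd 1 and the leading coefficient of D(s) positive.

Reducing step by step:

1. apply the feedback formula to K1, K2: (2 - 8*s)/(8*s^3 - 14*s^2 + 19*s - 2)
2. close the feedback loop around K3, K4: (s + 2)/(3*s^2 - 4*s + 3)
3. multiply [K1/(1-K1*K2)], [K3/(1-K3*K4)] (series), which is the overall transfer function T(s) = C(s)/R(s) in lowest terms

Answer: (-8*s^2 - 14*s + 4)/(24*s^5 - 74*s^4 + 137*s^3 - 124*s^2 + 65*s - 6)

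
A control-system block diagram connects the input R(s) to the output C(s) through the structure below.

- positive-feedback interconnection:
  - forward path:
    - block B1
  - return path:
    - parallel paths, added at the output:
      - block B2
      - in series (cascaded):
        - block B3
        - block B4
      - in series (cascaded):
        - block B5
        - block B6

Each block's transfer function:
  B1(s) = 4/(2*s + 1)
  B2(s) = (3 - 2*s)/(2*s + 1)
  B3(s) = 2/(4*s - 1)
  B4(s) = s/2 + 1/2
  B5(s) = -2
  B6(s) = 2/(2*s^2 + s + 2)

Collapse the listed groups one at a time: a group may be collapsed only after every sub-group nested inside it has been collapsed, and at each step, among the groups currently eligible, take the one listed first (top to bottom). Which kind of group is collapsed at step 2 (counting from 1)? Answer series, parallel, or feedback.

1. reduce the series chain B3, B4
2. reduce the series chain B5, B6
3. combine B2, (B3*B4), (B5*B6) in parallel
4. reduce the feedback loop with forward B1 and return (B2+(B3*B4)+(B5*B6))
Step 2: series.

Answer: series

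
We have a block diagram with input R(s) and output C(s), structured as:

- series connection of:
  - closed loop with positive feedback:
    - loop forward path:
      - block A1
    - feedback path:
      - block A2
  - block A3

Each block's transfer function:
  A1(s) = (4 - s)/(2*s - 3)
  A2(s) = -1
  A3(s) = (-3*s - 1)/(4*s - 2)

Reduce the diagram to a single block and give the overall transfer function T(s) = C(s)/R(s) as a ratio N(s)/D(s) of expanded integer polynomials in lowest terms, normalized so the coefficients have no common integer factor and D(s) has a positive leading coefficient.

Answer: (3*s^2 - 11*s - 4)/(4*s^2 + 2*s - 2)

Working:
Step 1. reduce the feedback loop with forward A1 and return A2; result (4 - s)/(s + 1)
Step 2. multiply [A1/(1-A1*A2)], A3 (series); the result is T(s) itself (integer coefficients, no common factor, positive leading denominator coefficient)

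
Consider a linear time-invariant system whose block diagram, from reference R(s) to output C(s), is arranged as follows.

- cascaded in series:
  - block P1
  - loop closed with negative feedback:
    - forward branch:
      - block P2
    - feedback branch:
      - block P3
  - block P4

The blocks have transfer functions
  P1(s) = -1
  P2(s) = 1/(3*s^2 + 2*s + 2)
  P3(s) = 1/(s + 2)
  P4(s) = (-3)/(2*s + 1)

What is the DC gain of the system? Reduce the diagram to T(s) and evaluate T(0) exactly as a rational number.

Step 1 - collapse the loop (P2 forward, P3 return) gives (s + 2)/(3*s^3 + 8*s^2 + 6*s + 5)
Step 2 - series reduction of P1, [P2/(1+P2*P3)], P4 gives (3*s + 6)/(6*s^4 + 19*s^3 + 20*s^2 + 16*s + 5)
That last expression is T(s); at s = 0 only the constant terms survive, so T(0) = 6/5.

Final answer: 6/5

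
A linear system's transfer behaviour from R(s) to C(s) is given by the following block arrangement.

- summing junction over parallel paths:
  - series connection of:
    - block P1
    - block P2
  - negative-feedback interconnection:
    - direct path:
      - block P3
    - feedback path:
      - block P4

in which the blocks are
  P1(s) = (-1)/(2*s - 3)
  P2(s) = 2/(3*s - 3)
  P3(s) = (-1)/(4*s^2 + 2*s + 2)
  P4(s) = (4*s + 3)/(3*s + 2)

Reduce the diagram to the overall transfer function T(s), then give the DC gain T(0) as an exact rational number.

The answer is -20/9.

Reasoning:
[1] cascade P1, P2: (-2)/(6*s^2 - 15*s + 9)
[2] collapse the loop (P3 forward, P4 return): (-3*s - 2)/(12*s^3 + 14*s^2 + 6*s + 1)
[3] add (P1*P2), [P3/(1+P3*P4)] (parallel): (-42*s^3 + 5*s^2 - 9*s - 20)/(72*s^5 - 96*s^4 - 66*s^3 + 42*s^2 + 39*s + 9)
Step 3 gives the overall T(s). Then T(0) = -20/9.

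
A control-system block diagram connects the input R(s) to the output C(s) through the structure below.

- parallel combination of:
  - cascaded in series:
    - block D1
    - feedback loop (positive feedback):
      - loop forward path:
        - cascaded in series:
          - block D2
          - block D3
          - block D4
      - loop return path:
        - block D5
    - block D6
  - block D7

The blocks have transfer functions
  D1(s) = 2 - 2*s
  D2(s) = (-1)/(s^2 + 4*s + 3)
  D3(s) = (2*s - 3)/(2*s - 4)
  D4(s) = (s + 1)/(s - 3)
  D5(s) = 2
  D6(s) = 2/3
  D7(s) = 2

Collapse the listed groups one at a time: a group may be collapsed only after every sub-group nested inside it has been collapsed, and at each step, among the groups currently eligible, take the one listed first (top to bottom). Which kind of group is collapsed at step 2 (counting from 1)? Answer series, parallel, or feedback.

Answer: feedback

Working:
Step 1: series reduction of D2, D3, D4
Step 2: close the feedback loop around (D2*D3*D4), D5
Step 3: cascade D1, [(D2*D3*D4)/(1-(D2*D3*D4)*D5)], D6
Step 4: parallel reduction of (D1*[(D2*D3*D4)/(1-(D2*D3*D4)*D5)]*D6), D7
At step 2 the group reduced is feedback.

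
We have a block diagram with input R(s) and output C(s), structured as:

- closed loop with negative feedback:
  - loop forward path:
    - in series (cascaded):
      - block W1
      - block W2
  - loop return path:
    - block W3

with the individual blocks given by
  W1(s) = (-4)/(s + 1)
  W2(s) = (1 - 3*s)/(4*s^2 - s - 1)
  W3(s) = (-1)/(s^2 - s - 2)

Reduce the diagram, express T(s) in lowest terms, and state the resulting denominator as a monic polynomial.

Step 1 - cascade W1, W2 = (12*s - 4)/(4*s^3 + 3*s^2 - 2*s - 1)
Step 2 - feedback reduction of (W1*W2), W3 = (12*s^3 - 16*s^2 - 20*s + 8)/(4*s^5 - s^4 - 13*s^3 - 5*s^2 - 7*s + 6)
T(s) is the step-2 result (common factors already cancelled). Leading coefficient of the denominator: 4. Divide through by 4 for the monic polynomial.

Hence the answer: s^5 - s^4/4 - 13*s^3/4 - 5*s^2/4 - 7*s/4 + 3/2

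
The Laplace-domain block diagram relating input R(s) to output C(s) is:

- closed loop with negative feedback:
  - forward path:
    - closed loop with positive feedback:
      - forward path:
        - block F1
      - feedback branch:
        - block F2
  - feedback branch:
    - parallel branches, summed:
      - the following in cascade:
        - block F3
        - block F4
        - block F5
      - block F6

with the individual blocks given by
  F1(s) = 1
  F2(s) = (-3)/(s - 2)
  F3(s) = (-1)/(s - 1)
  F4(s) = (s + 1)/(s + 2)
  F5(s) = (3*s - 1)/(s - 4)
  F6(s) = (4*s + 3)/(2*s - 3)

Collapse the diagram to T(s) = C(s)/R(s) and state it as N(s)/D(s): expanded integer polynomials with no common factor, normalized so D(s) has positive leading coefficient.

Reducing step by step:

Step 1: reduce the feedback loop with forward F1 and return F2; result (s - 2)/(s + 1)
Step 2: series reduction of F3, F4, F5; result (-3*s^2 - 2*s + 1)/(s^3 - 3*s^2 - 6*s + 8)
Step 3: add (F3*F4*F5), F6 (parallel); result (4*s^4 - 15*s^3 - 28*s^2 + 22*s + 21)/(2*s^4 - 9*s^3 - 3*s^2 + 34*s - 24)
Step 4: close the feedback loop around [F1/(1-F1*F2)], ((F3*F4*F5)+F6): this yields T(s), and no further normalization is needed

Answer: (2*s^5 - 13*s^4 + 15*s^3 + 40*s^2 - 92*s + 48)/(6*s^5 - 30*s^4 - 10*s^3 + 109*s^2 - 13*s - 66)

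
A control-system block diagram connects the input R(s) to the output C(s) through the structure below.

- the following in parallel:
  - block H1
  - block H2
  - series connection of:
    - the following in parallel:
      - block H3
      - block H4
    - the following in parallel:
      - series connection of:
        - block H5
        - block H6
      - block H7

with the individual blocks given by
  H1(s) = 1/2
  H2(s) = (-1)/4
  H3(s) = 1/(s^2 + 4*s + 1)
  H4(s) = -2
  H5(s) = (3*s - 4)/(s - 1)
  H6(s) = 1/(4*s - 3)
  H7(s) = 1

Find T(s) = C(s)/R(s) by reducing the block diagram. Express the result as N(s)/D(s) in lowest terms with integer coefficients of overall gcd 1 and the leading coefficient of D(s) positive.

Reducing step by step:

Step 1 - sum the parallel branches H3, H4 -> (-2*s^2 - 8*s - 1)/(s^2 + 4*s + 1)
Step 2 - reduce the series chain H5, H6 -> (3*s - 4)/(4*s^2 - 7*s + 3)
Step 3 - add (H5*H6), H7 (parallel) -> (4*s^2 - 4*s - 1)/(4*s^2 - 7*s + 3)
Step 4 - multiply (H3+H4), ((H5*H6)+H7) (series) -> (-8*s^4 - 24*s^3 + 30*s^2 + 12*s + 1)/(4*s^4 + 9*s^3 - 21*s^2 + 5*s + 3)
Step 5 - combine H1, H2, ((H3+H4)*((H5*H6)+H7)) in parallel, giving the overall T(s)

Answer: (-28*s^4 - 87*s^3 + 99*s^2 + 53*s + 7)/(16*s^4 + 36*s^3 - 84*s^2 + 20*s + 12)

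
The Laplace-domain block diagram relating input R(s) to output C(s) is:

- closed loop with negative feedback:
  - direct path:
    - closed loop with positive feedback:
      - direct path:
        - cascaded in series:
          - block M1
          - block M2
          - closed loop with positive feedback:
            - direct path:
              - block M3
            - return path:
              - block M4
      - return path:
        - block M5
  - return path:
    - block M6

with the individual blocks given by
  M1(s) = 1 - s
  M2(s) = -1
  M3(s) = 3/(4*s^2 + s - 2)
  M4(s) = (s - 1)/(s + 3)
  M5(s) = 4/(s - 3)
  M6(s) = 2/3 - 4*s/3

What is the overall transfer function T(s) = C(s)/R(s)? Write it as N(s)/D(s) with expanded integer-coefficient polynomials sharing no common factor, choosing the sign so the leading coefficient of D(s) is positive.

Reducing step by step:

[1] reduce the feedback loop with forward M3 and return M4: (3*s + 9)/(4*s^3 + 13*s^2 - 2*s - 3)
[2] series reduction of M1, M2, [M3/(1-M3*M4)]: (3*s^2 + 6*s - 9)/(4*s^3 + 13*s^2 - 2*s - 3)
[3] close the feedback loop around (M1*M2*[M3/(1-M3*M4)]), M5: (3*s^3 - 3*s^2 - 27*s + 27)/(4*s^4 + s^3 - 53*s^2 - 21*s + 45)
[4] close the feedback loop around [(M1*M2*[M3/(1-M3*M4)])/(1-(M1*M2*[M3/(1-M3*M4)])*M5)], M6; the result is T(s) itself (integer coefficients, no common factor, positive leading denominator coefficient)

Answer: (3*s^3 - 3*s^2 - 27*s + 27)/(7*s^3 - 19*s^2 - 75*s + 63)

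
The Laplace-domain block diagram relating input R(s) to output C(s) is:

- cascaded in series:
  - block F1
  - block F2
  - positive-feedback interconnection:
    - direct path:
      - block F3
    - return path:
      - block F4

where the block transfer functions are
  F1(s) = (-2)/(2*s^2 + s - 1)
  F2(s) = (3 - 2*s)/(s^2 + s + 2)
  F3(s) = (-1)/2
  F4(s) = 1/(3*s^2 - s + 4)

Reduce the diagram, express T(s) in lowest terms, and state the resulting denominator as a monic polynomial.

Reducing step by step:

Step 1. reduce the feedback loop with forward F3 and return F4, giving (-3*s^2 + s - 4)/(6*s^2 - 2*s + 9)
Step 2. combine F1, F2, [F3/(1-F3*F4)] in series, giving (-12*s^3 + 22*s^2 - 22*s + 24)/(12*s^6 + 14*s^5 + 36*s^4 + 25*s^3 + 22*s^2 + 13*s - 18)
The result of step 2 is T(s) in lowest terms. Its denominator has leading coefficient 12; dividing the denominator through by 12 makes it monic.

Answer: s^6 + 7*s^5/6 + 3*s^4 + 25*s^3/12 + 11*s^2/6 + 13*s/12 - 3/2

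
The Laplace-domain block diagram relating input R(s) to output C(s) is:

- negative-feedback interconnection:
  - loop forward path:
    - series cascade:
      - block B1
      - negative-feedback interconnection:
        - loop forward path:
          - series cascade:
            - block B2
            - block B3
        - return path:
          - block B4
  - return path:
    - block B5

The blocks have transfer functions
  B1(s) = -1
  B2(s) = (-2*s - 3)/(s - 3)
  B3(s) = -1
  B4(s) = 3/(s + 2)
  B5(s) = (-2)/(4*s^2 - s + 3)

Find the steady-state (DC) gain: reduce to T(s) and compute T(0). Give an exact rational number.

Reducing step by step:

Step 1 - cascade B2, B3 gives (2*s + 3)/(s - 3)
Step 2 - feedback reduction of (B2*B3), B4 gives (2*s^2 + 7*s + 6)/(s^2 + 5*s + 3)
Step 3 - reduce the series chain B1, [(B2*B3)/(1+(B2*B3)*B4)] gives (-2*s^2 - 7*s - 6)/(s^2 + 5*s + 3)
Step 4 - feedback reduction of (B1*[(B2*B3)/(1+(B2*B3)*B4)]), B5 gives (-8*s^4 - 26*s^3 - 23*s^2 - 15*s - 18)/(4*s^4 + 19*s^3 + 14*s^2 + 26*s + 21)
Evaluating the step-4 result (the overall T(s)) at s = 0 gives T(0) = -18/21 = -6/7.

Answer: -6/7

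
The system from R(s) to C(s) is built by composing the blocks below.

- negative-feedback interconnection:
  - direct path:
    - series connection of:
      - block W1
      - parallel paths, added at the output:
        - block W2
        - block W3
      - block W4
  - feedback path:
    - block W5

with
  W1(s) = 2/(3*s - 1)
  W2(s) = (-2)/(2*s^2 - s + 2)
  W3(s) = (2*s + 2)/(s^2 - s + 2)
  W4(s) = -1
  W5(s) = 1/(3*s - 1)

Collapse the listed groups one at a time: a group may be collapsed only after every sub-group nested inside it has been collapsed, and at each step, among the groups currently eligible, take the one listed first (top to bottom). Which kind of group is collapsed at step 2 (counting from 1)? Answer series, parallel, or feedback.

Reducing step by step:

Step 1: parallel reduction of W2, W3
Step 2: series reduction of W1, (W2+W3), W4
Step 3: reduce the feedback loop with forward (W1*(W2+W3)*W4) and return W5
Step 2 collapses a series group.

Answer: series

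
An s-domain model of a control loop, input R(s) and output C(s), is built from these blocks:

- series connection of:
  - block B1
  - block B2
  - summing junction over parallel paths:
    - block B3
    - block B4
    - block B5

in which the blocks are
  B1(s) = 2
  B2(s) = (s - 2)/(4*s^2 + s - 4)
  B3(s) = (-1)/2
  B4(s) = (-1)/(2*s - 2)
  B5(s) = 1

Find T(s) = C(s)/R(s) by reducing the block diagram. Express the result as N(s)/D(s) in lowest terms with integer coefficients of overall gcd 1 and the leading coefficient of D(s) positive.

Answer: (s^2 - 4*s + 4)/(4*s^3 - 3*s^2 - 5*s + 4)

Working:
1. parallel reduction of B3, B4, B5: (s - 2)/(2*s - 2)
2. combine B1, B2, (B3+B4+B5) in series; the result is T(s) itself (integer coefficients, no common factor, positive leading denominator coefficient)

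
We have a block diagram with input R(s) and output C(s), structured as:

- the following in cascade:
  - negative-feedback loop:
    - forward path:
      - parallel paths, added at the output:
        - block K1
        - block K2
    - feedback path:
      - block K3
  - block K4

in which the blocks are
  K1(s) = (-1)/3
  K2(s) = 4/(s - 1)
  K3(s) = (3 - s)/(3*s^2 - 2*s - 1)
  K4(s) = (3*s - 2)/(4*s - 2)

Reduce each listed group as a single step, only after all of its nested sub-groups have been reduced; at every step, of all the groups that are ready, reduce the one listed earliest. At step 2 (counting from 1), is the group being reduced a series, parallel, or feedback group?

(1) parallel reduction of K1, K2
(2) close the feedback loop around (K1+K2), K3
(3) reduce the series chain [(K1+K2)/(1+(K1+K2)*K3)], K4
So the answer for step 2 is feedback.

Answer: feedback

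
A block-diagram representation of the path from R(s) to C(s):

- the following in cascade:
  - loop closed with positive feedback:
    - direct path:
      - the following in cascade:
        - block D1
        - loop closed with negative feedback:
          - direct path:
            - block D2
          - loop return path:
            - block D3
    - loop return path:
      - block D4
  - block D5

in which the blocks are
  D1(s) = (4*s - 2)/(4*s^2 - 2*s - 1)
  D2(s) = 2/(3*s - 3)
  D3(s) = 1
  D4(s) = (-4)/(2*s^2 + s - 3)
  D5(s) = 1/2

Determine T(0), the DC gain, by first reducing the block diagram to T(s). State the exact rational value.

Step 1 - close the feedback loop around D2, D3 = 2/(3*s - 1)
Step 2 - series reduction of D1, [D2/(1+D2*D3)] = (8*s - 4)/(12*s^3 - 10*s^2 - s + 1)
Step 3 - feedback reduction of (D1*[D2/(1+D2*D3)]), D4 = (16*s^3 - 28*s + 12)/(24*s^5 - 8*s^4 - 48*s^3 + 31*s^2 + 36*s - 19)
Step 4 - combine [(D1*[D2/(1+D2*D3)])/(1-(D1*[D2/(1+D2*D3)])*D4)], D5 in series = (8*s^3 - 14*s + 6)/(24*s^5 - 8*s^4 - 48*s^3 + 31*s^2 + 36*s - 19)
DC gain: substitute s = 0 into T(s) from step 4: T(0) = 6/(-19) = -6/19.

Hence the answer: -6/19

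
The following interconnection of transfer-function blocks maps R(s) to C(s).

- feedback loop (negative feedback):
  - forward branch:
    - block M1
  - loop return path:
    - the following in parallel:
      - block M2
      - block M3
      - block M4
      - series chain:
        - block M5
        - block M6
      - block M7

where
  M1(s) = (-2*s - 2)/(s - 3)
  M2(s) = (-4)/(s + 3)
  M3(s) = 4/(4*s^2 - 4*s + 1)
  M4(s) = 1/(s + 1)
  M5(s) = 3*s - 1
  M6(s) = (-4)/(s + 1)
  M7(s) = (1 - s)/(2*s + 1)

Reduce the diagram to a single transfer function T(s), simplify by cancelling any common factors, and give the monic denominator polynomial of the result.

The answer is s^5 + 119*s^4/52 - 3*s^3 - 73*s^2/208 + 37*s/104 - 61/208.

Reasoning:
[1] combine M5, M6 in series; result (4 - 12*s)/(s + 1)
[2] add M2, M3, M4, (M5*M6), M7 (parallel); result (-100*s^5 - 240*s^4 + 275*s^3 + 55*s^2 - 28*s + 26)/(8*s^5 + 28*s^4 + 6*s^3 - 19*s^2 - 2*s + 3)
[3] apply the feedback formula to M1, (M2+M3+M4+(M5*M6)+M7); result (-16*s^5 - 56*s^4 - 12*s^3 + 38*s^2 + 4*s - 6)/(208*s^5 + 476*s^4 - 624*s^3 - 73*s^2 + 74*s - 61)
That last expression is T(s), already simplified. Scaling its denominator by 1/208 (the reciprocal of the leading coefficient) yields the monic denominator.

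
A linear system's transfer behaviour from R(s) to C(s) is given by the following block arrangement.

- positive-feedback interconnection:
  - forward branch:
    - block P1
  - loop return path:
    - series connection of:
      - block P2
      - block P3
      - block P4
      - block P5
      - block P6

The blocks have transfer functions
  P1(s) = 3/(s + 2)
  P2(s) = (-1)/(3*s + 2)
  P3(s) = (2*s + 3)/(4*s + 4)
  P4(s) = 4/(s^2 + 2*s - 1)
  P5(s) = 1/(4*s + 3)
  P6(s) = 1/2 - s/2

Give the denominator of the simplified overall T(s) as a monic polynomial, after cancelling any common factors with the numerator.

Answer: s^6 + 77*s^5/12 + 175*s^4/12 + 161*s^3/12 + 8*s^2/3 - 59*s/24 - 5/8

Working:
[1] series reduction of P2, P3, P4, P5, P6, giving (2*s^2 + s - 3)/(24*s^5 + 106*s^4 + 138*s^3 + 46*s^2 - 22*s - 12)
[2] reduce the feedback loop with forward P1 and return (P2*P3*P4*P5*P6), giving (72*s^5 + 318*s^4 + 414*s^3 + 138*s^2 - 66*s - 36)/(24*s^6 + 154*s^5 + 350*s^4 + 322*s^3 + 64*s^2 - 59*s - 15)
T(s) is the step-2 result (common factors already cancelled). Leading coefficient of the denominator: 24. Divide through by 24 for the monic polynomial.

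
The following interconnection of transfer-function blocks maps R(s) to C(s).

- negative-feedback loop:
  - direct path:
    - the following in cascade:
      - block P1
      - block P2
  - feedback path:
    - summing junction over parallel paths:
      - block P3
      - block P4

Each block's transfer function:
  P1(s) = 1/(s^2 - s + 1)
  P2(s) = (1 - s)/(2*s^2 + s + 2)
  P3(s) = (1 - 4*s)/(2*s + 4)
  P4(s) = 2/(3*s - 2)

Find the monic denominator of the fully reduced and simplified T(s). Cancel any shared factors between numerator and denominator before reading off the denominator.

The answer is s^6 + 5*s^5/6 - s^4/2 + 19*s^3/6 - 47*s^2/12 + 11*s/4 - 5/6.

Reasoning:
Step 1 - cascade P1, P2 gives (1 - s)/(2*s^4 - s^3 + 3*s^2 - s + 2)
Step 2 - combine P3, P4 in parallel gives (-12*s^2 + 15*s + 6)/(6*s^2 + 8*s - 8)
Step 3 - reduce the feedback loop with forward (P1*P2) and return (P3+P4) gives (-6*s^3 - 2*s^2 + 16*s - 8)/(12*s^6 + 10*s^5 - 6*s^4 + 38*s^3 - 47*s^2 + 33*s - 10)
No further cancellation is possible in the step-3 result, so that is T(s). Its denominator becomes monic after dividing by the leading coefficient 12.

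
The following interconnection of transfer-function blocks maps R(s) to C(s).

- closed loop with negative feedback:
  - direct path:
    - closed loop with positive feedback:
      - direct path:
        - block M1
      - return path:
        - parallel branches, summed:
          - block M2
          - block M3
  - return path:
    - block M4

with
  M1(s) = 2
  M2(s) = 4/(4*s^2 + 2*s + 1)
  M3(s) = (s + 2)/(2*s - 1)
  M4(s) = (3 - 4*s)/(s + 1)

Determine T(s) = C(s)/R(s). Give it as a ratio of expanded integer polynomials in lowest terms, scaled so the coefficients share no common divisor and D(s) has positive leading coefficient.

1. combine M2, M3 in parallel gives (4*s^3 + 10*s^2 + 13*s - 2)/(8*s^3 - 1)
2. close the feedback loop around M1, (M2+M3) gives (2 - 16*s^3)/(20*s^2 + 26*s - 3)
3. reduce the feedback loop with forward [M1/(1-M1*(M2+M3))] and return M4, giving the overall T(s)

Hence the answer: (-16*s^4 - 16*s^3 + 2*s + 2)/(64*s^4 - 28*s^3 + 46*s^2 + 15*s + 3)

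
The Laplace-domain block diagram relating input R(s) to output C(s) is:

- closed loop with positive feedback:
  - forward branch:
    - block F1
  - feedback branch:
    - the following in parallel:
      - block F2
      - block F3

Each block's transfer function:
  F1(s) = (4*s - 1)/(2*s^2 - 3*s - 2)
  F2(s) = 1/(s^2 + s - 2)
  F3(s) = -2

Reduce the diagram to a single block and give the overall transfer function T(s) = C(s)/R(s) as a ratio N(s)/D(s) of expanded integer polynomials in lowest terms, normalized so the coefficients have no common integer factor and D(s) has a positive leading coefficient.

Reducing step by step:

Step 1: parallel reduction of F2, F3 = (-2*s^2 - 2*s + 5)/(s^2 + s - 2)
Step 2: feedback reduction of F1, (F2+F3): this yields T(s), and no further normalization is needed

Answer: (4*s^3 + 3*s^2 - 9*s + 2)/(2*s^4 + 7*s^3 - 3*s^2 - 18*s + 9)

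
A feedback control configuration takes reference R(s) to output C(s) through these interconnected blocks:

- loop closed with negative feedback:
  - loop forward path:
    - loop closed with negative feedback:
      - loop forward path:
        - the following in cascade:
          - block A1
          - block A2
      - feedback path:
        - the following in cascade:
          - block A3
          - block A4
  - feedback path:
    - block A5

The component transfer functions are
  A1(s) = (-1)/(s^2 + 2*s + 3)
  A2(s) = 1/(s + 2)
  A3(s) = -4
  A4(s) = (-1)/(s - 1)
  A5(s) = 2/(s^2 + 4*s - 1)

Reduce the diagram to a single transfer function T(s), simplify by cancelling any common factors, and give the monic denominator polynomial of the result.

Answer: s^6 + 7*s^5 + 14*s^4 + 8*s^3 - 17*s^2 - 41*s + 12

Working:
Step 1 - reduce the series chain A1, A2: (-1)/(s^3 + 4*s^2 + 7*s + 6)
Step 2 - combine A3, A4 in series: 4/(s - 1)
Step 3 - apply the feedback formula to (A1*A2), (A3*A4): (1 - s)/(s^4 + 3*s^3 + 3*s^2 - s - 10)
Step 4 - reduce the feedback loop with forward [(A1*A2)/(1+(A1*A2)*(A3*A4))] and return A5: (-s^3 - 3*s^2 + 5*s - 1)/(s^6 + 7*s^5 + 14*s^4 + 8*s^3 - 17*s^2 - 41*s + 12)
The result of step 4 is T(s) in lowest terms. Its denominator already has leading coefficient 1, so it is monic as it stands.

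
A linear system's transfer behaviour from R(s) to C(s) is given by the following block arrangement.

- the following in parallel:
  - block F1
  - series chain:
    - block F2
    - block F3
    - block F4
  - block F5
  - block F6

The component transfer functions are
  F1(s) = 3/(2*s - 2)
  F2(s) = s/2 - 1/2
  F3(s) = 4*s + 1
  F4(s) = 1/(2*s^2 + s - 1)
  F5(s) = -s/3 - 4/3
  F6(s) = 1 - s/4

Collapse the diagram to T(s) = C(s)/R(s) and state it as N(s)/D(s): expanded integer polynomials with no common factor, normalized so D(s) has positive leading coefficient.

Answer: (-14*s^4 + 23*s^3 + 12*s^2 + 31*s - 16)/(24*s^3 - 12*s^2 - 24*s + 12)

Working:
Step 1. series reduction of F2, F3, F4: (4*s^2 - 3*s - 1)/(4*s^2 + 2*s - 2)
Step 2. reduce the parallel group F1, (F2*F3*F4), F5, F6: this yields T(s), and no further normalization is needed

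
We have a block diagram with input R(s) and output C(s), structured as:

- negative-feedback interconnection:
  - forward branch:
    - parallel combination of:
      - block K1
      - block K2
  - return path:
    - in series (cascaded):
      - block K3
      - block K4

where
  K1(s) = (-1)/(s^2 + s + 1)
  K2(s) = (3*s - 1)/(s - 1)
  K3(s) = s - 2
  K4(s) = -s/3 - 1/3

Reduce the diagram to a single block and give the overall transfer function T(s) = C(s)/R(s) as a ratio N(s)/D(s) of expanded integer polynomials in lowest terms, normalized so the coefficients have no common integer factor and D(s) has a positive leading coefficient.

The answer is (-9*s^3 - 6*s^2 - 3*s)/(3*s^5 - s^4 - 10*s^3 - 5*s^2 - 2*s + 3).

Reasoning:
(1) reduce the parallel group K1, K2, giving (3*s^3 + 2*s^2 + s)/(s^3 - 1)
(2) reduce the series chain K3, K4, giving -s^2/3 + s/3 + 2/3
(3) reduce the feedback loop with forward (K1+K2) and return (K3*K4), which is the overall transfer function T(s) = C(s)/R(s) in lowest terms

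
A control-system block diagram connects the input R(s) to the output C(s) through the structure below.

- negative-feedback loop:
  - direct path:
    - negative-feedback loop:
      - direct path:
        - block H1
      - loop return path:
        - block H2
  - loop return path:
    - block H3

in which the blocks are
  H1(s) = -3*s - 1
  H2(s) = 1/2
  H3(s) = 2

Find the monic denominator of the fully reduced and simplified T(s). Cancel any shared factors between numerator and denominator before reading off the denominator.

Step 1: apply the feedback formula to H1, H2 gives (6*s + 2)/(3*s - 1)
Step 2: reduce the feedback loop with forward [H1/(1+H1*H2)] and return H3 gives (6*s + 2)/(15*s + 3)
That last expression is T(s), already simplified. Scaling its denominator by 1/15 (the reciprocal of the leading coefficient) yields the monic denominator.

Final answer: s + 1/5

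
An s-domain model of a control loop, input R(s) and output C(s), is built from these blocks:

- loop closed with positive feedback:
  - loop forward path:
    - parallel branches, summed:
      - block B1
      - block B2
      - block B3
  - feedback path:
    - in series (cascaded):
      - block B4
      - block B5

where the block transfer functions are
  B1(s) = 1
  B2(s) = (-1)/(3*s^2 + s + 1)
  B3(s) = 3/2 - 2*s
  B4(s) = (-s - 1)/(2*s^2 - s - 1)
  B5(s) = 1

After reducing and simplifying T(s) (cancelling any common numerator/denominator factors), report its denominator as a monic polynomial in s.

Step 1: combine B1, B2, B3 in parallel; result (-12*s^3 + 11*s^2 + s + 3)/(6*s^2 + 2*s + 2)
Step 2: combine B4, B5 in series; result (-s - 1)/(2*s^2 - s - 1)
Step 3: close the feedback loop around (B1+B2+B3), (B4*B5); result (24*s^5 - 34*s^4 - 3*s^3 + 6*s^2 + 4*s + 3)/(3*s^3 - 8*s^2 - 1)
No further cancellation is possible in the step-3 result, so that is T(s). Its denominator becomes monic after dividing by the leading coefficient 3.

Hence the answer: s^3 - 8*s^2/3 - 1/3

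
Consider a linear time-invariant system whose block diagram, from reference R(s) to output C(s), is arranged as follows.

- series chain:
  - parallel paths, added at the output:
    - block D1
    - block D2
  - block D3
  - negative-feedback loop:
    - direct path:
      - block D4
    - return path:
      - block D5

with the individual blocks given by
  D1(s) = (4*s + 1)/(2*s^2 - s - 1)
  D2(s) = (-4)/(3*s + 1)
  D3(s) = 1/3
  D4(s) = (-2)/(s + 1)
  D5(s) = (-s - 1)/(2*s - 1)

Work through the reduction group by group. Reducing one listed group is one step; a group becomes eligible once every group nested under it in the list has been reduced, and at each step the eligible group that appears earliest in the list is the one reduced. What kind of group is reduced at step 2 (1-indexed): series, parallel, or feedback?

The answer is feedback.

Reasoning:
(1) reduce the parallel group D1, D2
(2) feedback reduction of D4, D5
(3) cascade (D1+D2), D3, [D4/(1+D4*D5)]
Step 2: feedback.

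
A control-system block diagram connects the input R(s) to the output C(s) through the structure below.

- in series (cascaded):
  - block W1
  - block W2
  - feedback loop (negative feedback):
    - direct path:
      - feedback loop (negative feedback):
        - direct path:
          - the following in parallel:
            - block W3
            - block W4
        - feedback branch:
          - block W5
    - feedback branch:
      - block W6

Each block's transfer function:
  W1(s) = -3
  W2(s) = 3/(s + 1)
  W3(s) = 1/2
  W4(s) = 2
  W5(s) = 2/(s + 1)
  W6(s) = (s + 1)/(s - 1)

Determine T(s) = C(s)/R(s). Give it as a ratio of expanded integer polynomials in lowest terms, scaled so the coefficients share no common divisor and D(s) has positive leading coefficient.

Reducing step by step:

Step 1 - combine W3, W4 in parallel gives 5/2
Step 2 - feedback reduction of (W3+W4), W5 gives (5*s + 5)/(2*s + 12)
Step 3 - feedback reduction of [(W3+W4)/(1+(W3+W4)*W5)], W6 gives (5*s^2 - 5)/(7*s^2 + 20*s - 7)
Step 4 - series reduction of W1, W2, [[(W3+W4)/(1+(W3+W4)*W5)]/(1+[(W3+W4)/(1+(W3+W4)*W5)]*W6)]: this yields T(s), and no further normalization is needed

Answer: (45 - 45*s)/(7*s^2 + 20*s - 7)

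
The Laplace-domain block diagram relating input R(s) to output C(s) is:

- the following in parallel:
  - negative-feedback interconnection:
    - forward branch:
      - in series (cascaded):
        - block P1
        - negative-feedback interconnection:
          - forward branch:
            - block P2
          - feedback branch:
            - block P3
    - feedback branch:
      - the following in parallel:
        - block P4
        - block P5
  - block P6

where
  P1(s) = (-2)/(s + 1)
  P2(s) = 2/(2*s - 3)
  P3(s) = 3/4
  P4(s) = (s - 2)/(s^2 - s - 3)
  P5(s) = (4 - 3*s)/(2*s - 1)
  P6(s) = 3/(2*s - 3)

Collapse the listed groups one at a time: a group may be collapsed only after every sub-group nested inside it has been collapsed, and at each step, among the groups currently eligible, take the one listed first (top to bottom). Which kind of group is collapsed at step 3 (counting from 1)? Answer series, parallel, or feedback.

[1] close the feedback loop around P2, P3
[2] cascade P1, [P2/(1+P2*P3)]
[3] reduce the parallel group P4, P5
[4] collapse the loop ((P1*[P2/(1+P2*P3)]) forward, (P4+P5) return)
[5] combine [(P1*[P2/(1+P2*P3)])/(1+(P1*[P2/(1+P2*P3)])*(P4+P5))], P6 in parallel
At step 3 the group reduced is parallel.

Hence the answer: parallel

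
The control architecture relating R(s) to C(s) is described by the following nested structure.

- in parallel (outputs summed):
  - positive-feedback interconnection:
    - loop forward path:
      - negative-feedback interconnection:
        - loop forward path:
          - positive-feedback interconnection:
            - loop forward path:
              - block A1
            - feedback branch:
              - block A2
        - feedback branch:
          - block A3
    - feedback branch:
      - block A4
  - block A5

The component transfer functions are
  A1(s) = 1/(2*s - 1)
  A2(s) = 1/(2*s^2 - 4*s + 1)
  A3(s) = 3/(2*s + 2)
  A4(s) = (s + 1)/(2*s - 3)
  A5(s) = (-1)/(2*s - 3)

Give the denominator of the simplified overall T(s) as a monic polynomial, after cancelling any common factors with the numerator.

The answer is s^6 - 19*s^5/4 + 55*s^4/8 - 5*s^3/2 + s^2/8 - 5*s/4 - 3/32.

Reasoning:
Step 1. feedback reduction of A1, A2 gives (2*s^2 - 4*s + 1)/(4*s^3 - 10*s^2 + 6*s - 2)
Step 2. feedback reduction of [A1/(1-A1*A2)], A3 gives (4*s^3 - 4*s^2 - 6*s + 2)/(8*s^4 - 12*s^3 - 2*s^2 - 4*s - 1)
Step 3. reduce the feedback loop with forward [[A1/(1-A1*A2)]/(1+[A1/(1-A1*A2)]*A3)] and return A4 gives (8*s^4 - 20*s^3 + 22*s - 6)/(16*s^5 - 52*s^4 + 32*s^3 + 8*s^2 + 14*s + 1)
Step 4. combine [[[A1/(1-A1*A2)]/(1+[A1/(1-A1*A2)]*A3)]/(1-[[A1/(1-A1*A2)]/(1+[A1/(1-A1*A2)]*A3)]*A4)], A5 in parallel gives (-12*s^4 + 28*s^3 + 36*s^2 - 92*s + 17)/(32*s^6 - 152*s^5 + 220*s^4 - 80*s^3 + 4*s^2 - 40*s - 3)
That last expression is T(s), already simplified. Scaling its denominator by 1/32 (the reciprocal of the leading coefficient) yields the monic denominator.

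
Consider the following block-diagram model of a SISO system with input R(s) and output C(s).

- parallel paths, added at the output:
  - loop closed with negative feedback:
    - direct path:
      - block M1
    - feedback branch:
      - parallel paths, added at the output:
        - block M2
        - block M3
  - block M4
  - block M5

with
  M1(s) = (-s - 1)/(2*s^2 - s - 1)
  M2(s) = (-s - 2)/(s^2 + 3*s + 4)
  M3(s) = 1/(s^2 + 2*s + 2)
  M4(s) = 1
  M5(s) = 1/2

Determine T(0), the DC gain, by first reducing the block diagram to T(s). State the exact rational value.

[1] reduce the parallel group M2, M3: (-s^3 - 3*s^2 - 3*s)/(s^4 + 5*s^3 + 12*s^2 + 14*s + 8)
[2] collapse the loop (M1 forward, (M2+M3) return): (-s^5 - 6*s^4 - 17*s^3 - 26*s^2 - 22*s - 8)/(2*s^6 + 9*s^5 + 19*s^4 + 15*s^3 - 4*s^2 - 19*s - 8)
[3] reduce the parallel group [M1/(1+M1*(M2+M3))], M4, M5: (6*s^6 + 25*s^5 + 45*s^4 + 11*s^3 - 64*s^2 - 101*s - 40)/(4*s^6 + 18*s^5 + 38*s^4 + 30*s^3 - 8*s^2 - 38*s - 16)
Evaluating the step-3 result (the overall T(s)) at s = 0 gives T(0) = -40/(-16) = 5/2.

Answer: 5/2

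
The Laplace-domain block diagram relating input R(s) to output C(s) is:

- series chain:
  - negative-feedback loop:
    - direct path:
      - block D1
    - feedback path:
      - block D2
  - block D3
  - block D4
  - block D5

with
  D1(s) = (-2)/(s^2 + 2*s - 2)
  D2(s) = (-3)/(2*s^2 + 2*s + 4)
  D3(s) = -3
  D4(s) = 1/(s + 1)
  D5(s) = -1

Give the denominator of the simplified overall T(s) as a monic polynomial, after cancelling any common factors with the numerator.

The answer is s^5 + 4*s^4 + 5*s^3 + 4*s^2 + s - 1.

Reasoning:
[1] apply the feedback formula to D1, D2 -> (-2*s^2 - 2*s - 4)/(s^4 + 3*s^3 + 2*s^2 + 2*s - 1)
[2] cascade [D1/(1+D1*D2)], D3, D4, D5 -> (-6*s^2 - 6*s - 12)/(s^5 + 4*s^4 + 5*s^3 + 4*s^2 + s - 1)
The result of step 2 is T(s) in lowest terms. Its denominator already has leading coefficient 1, so it is monic as it stands.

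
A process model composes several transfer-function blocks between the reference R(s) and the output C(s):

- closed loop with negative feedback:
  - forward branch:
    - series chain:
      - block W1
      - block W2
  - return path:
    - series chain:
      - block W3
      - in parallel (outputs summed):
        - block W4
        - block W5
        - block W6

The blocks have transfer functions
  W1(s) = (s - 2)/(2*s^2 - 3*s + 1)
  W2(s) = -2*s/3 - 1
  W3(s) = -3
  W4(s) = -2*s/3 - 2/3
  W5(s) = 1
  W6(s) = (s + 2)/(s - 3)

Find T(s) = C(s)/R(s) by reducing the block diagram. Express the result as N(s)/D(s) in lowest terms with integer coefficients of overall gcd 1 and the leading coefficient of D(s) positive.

Step 1 - multiply W1, W2 (series) = (-2*s^2 + s + 6)/(6*s^2 - 9*s + 3)
Step 2 - parallel reduction of W4, W5, W6 = (-2*s^2 + 10*s + 3)/(3*s - 9)
Step 3 - combine W3, (W4+W5+W6) in series = (2*s^2 - 10*s - 3)/(s - 3)
Step 4 - reduce the feedback loop with forward (W1*W2) and return (W3*(W4+W5+W6)): this yields T(s), and no further normalization is needed

Therefore the answer is (2*s^3 - 7*s^2 - 3*s + 18)/(4*s^4 - 28*s^3 + 19*s^2 + 33*s + 27).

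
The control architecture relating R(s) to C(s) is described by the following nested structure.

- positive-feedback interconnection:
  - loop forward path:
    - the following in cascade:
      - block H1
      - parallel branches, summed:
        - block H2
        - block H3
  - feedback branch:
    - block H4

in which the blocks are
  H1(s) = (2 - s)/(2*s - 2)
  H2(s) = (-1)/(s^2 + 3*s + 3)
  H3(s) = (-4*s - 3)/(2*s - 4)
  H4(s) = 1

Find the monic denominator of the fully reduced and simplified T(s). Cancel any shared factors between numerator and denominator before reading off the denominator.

First reduce the diagram to T(s).

Step 1. add H2, H3 (parallel): (-4*s^3 - 15*s^2 - 23*s - 5)/(2*s^3 + 2*s^2 - 6*s - 12)
Step 2. combine H1, (H2+H3) in series: (4*s^3 + 15*s^2 + 23*s + 5)/(4*s^3 + 8*s^2 - 12)
Step 3. apply the feedback formula to (H1*(H2+H3)), H4: (-4*s^3 - 15*s^2 - 23*s - 5)/(7*s^2 + 23*s + 17)
No further cancellation is possible in the step-3 result, so that is T(s). Its denominator becomes monic after dividing by the leading coefficient 7.

Answer: s^2 + 23*s/7 + 17/7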